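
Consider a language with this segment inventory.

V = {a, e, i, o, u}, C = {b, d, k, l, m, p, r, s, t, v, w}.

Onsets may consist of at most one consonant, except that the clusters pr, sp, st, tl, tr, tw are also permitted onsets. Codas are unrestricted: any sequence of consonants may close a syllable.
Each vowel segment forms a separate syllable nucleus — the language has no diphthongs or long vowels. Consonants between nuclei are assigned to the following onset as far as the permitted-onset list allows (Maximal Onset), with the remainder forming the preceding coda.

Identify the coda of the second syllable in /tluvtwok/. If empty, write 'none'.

k

Vowels present: u, o; each is a nucleus, giving 2 syllables.
V1 /u/ – V2 /o/: /vtw/; trying suffixes from longest down, /tw/ is the first permitted one, so coda /v/ | onset /tw/.
Syllabification: tluv.twok.
Syllable 2 is /twok/: onset /tw/, nucleus /o/, coda /k/.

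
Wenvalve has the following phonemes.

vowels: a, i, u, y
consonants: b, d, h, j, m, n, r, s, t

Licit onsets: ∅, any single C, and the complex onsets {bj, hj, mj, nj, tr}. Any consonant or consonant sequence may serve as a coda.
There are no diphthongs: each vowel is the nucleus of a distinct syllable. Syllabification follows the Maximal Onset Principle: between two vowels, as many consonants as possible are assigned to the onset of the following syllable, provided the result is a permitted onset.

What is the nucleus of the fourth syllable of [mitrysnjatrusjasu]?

u

Vowels present: i, y, a, u, a, u; each is a nucleus, giving 6 syllables.
The fourth nucleus (vowel 4 from the left) is /u/.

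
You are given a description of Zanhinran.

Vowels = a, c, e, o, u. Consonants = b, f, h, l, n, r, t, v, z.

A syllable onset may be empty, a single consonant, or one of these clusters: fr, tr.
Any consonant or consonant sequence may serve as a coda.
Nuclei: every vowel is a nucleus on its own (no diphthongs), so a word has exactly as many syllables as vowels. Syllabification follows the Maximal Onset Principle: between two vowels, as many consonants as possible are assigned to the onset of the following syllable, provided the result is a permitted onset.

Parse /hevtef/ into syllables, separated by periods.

Vowels present: e, e; each is a nucleus, giving 2 syllables.
Between /e/ (V1) and /e/ (V2): cluster /vt/ — the longest permitted-onset suffix is /t/; onset = /t/, preceding coda = /v/.

hev.tef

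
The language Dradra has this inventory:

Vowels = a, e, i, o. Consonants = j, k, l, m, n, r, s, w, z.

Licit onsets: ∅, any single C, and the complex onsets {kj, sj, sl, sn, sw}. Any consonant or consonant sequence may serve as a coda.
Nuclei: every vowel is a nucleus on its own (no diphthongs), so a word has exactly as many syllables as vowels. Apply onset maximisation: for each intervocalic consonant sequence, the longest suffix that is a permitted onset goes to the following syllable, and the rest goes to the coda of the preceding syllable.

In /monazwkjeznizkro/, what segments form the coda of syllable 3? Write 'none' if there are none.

z

Vowels present: o, a, e, i, o; each is a nucleus, giving 5 syllables.
Between /o/ (V1) and /a/ (V2): /n/ is a single consonant, so it becomes the next onset.
Between /a/ (V2) and /e/ (V3): /zwkj/ — longest licit onset from the right is /kj/, leaving /zw/ as coda.
Between /e/ (V3) and /i/ (V4): /zn/; trying suffixes from longest down, /n/ is the first permitted one, so coda /z/ | onset /n/.
Between /i/ (V4) and /o/ (V5): /zkr/ splits as /zk/ + /r/ (/r/ is the longest suffix that is a licit onset).
So the parse is mo.nazw.kjez.nizk.ro.
Syllable 3 is /kjez/: onset /kj/, nucleus /e/, coda /z/.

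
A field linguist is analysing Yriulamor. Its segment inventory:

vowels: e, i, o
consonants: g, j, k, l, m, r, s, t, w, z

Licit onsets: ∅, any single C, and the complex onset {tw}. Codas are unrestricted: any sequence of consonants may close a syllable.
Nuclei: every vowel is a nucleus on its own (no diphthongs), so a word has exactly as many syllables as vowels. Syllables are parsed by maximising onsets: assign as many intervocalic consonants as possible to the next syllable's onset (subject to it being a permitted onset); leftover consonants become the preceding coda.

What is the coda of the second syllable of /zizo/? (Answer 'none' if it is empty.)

The vowels are i, o — 2 nuclei, so 2 syllables.
V1 /i/ – V2 /o/: /z/ is a single consonant, so it becomes the next onset.
Result: zi.zo.
Syllable 2 is /zo/: onset /z/, nucleus /o/, coda ∅.

none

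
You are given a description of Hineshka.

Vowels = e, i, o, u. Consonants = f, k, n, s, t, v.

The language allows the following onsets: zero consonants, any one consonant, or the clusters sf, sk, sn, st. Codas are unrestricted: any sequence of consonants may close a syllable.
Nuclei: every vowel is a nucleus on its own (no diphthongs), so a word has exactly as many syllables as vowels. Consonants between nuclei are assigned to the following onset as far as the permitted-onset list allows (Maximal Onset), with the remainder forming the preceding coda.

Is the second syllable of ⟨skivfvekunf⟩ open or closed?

open

The vowels are i, e, u — 3 nuclei, so 3 syllables.
/i…e/ gap (V1→V2): cluster /vfv/ — the longest permitted-onset suffix is /v/; onset = /v/, preceding coda = /vf/.
/e…u/ gap (V2→V3): just /k/ — single C goes to the following onset.
So the parse is skivf.ve.kunf.
Syllable 2 is /ve/; it ends in its nucleus with no coda, so it is open.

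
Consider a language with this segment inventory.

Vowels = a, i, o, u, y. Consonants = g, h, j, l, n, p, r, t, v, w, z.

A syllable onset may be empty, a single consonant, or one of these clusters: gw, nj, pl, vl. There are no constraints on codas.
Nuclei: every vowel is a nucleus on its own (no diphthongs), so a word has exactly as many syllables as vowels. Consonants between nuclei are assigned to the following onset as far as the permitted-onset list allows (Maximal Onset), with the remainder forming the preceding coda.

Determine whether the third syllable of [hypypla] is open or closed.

Nuclei (vowels): y, y, a → 3 syllables.
σ1/σ2 boundary: just /p/ — single C goes to the following onset.
σ2/σ3 boundary: /pl/ — entire cluster is a permitted onset → onset /pl/, coda ∅.
So the parse is hy.py.pla.
Syllable 3 is /pla/; it ends in its nucleus with no coda, so it is open.

open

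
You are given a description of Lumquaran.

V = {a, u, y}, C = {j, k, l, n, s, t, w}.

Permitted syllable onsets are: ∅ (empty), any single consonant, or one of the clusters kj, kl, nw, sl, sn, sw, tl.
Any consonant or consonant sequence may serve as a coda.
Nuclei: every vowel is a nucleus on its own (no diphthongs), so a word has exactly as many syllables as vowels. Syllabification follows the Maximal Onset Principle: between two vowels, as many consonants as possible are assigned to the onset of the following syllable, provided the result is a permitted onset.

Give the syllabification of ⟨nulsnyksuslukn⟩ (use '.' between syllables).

The vowels are u, y, u, u — 4 nuclei, so 4 syllables.
σ1/σ2 boundary: cluster /lsn/ — the longest permitted-onset suffix is /sn/; onset = /sn/, preceding coda = /l/.
σ2/σ3 boundary: cluster /ks/ — the longest permitted-onset suffix is /s/; onset = /s/, preceding coda = /k/.
σ3/σ4 boundary: /sl/ — entire cluster is a permitted onset → onset /sl/, coda ∅.

nul.snyk.su.slukn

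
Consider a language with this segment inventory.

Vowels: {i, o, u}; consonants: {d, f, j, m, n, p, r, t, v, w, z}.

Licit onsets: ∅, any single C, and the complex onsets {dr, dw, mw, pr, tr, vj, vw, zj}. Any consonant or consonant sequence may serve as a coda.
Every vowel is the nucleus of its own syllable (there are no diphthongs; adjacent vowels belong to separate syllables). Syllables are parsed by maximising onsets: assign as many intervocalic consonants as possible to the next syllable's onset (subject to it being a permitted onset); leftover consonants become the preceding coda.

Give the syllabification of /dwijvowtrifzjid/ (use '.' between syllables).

The vowels are i, o, i, i — 4 nuclei, so 4 syllables.
σ1/σ2 boundary: /jv/ splits as /j/ + /v/ (/v/ is the longest suffix that is a licit onset).
σ2/σ3 boundary: /wtr/ — longest licit onset from the right is /tr/, leaving /w/ as coda.
σ3/σ4 boundary: /fzj/ splits as /f/ + /zj/ (/zj/ is the longest suffix that is a licit onset).

dwij.vow.trif.zjid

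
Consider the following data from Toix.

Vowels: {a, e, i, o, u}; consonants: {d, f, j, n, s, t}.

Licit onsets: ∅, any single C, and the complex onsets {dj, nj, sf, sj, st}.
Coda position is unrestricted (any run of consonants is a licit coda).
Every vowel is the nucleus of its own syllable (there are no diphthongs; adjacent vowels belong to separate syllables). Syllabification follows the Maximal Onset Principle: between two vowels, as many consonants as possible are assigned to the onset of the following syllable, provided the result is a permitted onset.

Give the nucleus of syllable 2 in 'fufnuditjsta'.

Vowels present: u, u, i, a; each is a nucleus, giving 4 syllables.
The second nucleus (vowel 2 from the left) is /u/.

u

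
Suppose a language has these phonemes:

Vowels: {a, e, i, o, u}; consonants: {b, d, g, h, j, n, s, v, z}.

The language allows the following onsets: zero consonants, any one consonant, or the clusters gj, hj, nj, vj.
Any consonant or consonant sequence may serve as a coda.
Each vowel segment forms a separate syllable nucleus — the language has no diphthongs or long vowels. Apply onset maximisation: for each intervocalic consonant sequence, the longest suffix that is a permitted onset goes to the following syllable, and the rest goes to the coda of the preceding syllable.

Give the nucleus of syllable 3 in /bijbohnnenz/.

The vowels are i, o, e — 3 nuclei, so 3 syllables.
The third nucleus (vowel 3 from the left) is /e/.

e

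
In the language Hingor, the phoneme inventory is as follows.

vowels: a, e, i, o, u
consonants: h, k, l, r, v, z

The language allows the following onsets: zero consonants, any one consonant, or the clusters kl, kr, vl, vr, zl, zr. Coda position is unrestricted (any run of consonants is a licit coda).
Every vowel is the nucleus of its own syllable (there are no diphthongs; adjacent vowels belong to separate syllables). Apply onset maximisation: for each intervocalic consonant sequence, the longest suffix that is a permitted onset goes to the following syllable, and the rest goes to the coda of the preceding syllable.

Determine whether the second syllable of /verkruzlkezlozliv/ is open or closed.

closed

The vowels are e, u, e, o, i — 5 nuclei, so 5 syllables.
V1 /e/ – V2 /u/: /rkr/ — longest licit onset from the right is /kr/, leaving /r/ as coda.
V2 /u/ – V3 /e/: cluster /zlk/ — the longest permitted-onset suffix is /k/; onset = /k/, preceding coda = /zl/.
V3 /e/ – V4 /o/: cluster /zl/ — /zl/ is itself a permitted onset, so the whole cluster goes right; preceding coda = ∅.
V4 /o/ – V5 /i/: /zl/ — entire cluster is a permitted onset → onset /zl/, coda ∅.
Syllabification: ver.kruzl.ke.zlo.zliv.
Syllable 2 is /kruzl/ with coda /zl/, so it is closed.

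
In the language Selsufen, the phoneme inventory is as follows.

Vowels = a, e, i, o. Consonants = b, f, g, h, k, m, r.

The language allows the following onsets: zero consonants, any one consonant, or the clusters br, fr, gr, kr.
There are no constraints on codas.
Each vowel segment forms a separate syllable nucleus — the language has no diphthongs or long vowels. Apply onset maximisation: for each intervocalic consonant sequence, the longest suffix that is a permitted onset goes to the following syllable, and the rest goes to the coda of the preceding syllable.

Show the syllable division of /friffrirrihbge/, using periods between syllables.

The vowels are i, i, i, e — 4 nuclei, so 4 syllables.
σ1/σ2 boundary: /ffr/; trying suffixes from longest down, /fr/ is the first permitted one, so coda /f/ | onset /fr/.
σ2/σ3 boundary: cluster /rr/ — the longest permitted-onset suffix is /r/; onset = /r/, preceding coda = /r/.
σ3/σ4 boundary: cluster /hbg/ — the longest permitted-onset suffix is /g/; onset = /g/, preceding coda = /hb/.

frif.frir.rihb.ge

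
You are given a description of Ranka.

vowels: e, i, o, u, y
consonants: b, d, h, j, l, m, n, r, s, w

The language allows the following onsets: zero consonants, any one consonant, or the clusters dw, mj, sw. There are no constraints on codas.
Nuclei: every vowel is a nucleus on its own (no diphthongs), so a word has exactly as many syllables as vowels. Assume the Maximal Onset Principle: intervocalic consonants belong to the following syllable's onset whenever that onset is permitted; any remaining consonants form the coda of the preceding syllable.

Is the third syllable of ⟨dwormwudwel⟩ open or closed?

The vowels are o, u, e — 3 nuclei, so 3 syllables.
Between /o/ (V1) and /u/ (V2): /rmw/ splits as /rm/ + /w/ (/w/ is the longest suffix that is a licit onset).
Between /u/ (V2) and /e/ (V3): /dw/ is a licit onset in full, so it all attaches to the next syllable.
Putting it together: dworm.wu.dwel.
Syllable 3 is /dwel/ with coda /l/, so it is closed.

closed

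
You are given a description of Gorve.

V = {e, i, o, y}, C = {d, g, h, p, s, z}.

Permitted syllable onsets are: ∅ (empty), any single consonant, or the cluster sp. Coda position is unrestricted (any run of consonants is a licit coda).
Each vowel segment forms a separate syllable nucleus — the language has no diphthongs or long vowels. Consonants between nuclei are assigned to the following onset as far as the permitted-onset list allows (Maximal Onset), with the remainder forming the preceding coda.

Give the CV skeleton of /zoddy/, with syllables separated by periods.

Vowels present: o, y; each is a nucleus, giving 2 syllables.
σ1/σ2 boundary: /dd/; trying suffixes from longest down, /d/ is the first permitted one, so coda /d/ | onset /d/.
So the parse is zod.dy.
Mapping each syllable to C/V: /zod/ → CVC, /dy/ → CV.

CVC.CV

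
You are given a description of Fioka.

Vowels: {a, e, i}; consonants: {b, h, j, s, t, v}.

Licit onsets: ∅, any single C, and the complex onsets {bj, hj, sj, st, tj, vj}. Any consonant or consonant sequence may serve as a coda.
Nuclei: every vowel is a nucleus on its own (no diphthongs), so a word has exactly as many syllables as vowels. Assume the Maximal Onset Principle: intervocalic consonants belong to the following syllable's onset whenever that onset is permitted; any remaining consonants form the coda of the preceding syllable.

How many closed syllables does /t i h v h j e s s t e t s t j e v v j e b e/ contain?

Vowels present: i, e, e, e, e, e; each is a nucleus, giving 6 syllables.
V1 /i/ – V2 /e/: cluster /hvhj/ — the longest permitted-onset suffix is /hj/; onset = /hj/, preceding coda = /hv/.
V2 /e/ – V3 /e/: /sst/ splits as /s/ + /st/ (/st/ is the longest suffix that is a licit onset).
V3 /e/ – V4 /e/: cluster /tstj/ — the longest permitted-onset suffix is /tj/; onset = /tj/, preceding coda = /ts/.
V4 /e/ – V5 /e/: cluster /vvj/ — the longest permitted-onset suffix is /vj/; onset = /vj/, preceding coda = /v/.
V5 /e/ – V6 /e/: /b/ is a single consonant, so it becomes the next onset.
Result: tihv.hjes.stets.tjev.vje.be.
Classifying each syllable: /tihv/ (closed), /hjes/ (closed), /stets/ (closed), /tjev/ (closed), /vje/ (open), /be/ (open).
Closed syllables: 4.

4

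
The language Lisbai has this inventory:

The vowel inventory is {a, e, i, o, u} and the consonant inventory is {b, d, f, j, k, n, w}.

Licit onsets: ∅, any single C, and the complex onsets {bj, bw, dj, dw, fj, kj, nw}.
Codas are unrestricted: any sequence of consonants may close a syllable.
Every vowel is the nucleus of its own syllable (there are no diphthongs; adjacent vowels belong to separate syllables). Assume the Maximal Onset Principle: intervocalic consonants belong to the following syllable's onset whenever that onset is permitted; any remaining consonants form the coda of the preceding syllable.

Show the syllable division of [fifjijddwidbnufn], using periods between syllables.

Vowels present: i, i, i, u; each is a nucleus, giving 4 syllables.
Between /i/ (V1) and /i/ (V2): cluster /fj/ — /fj/ is itself a permitted onset, so the whole cluster goes right; preceding coda = ∅.
Between /i/ (V2) and /i/ (V3): /jddw/ splits as /jd/ + /dw/ (/dw/ is the longest suffix that is a licit onset).
Between /i/ (V3) and /u/ (V4): /dbn/; trying suffixes from longest down, /n/ is the first permitted one, so coda /db/ | onset /n/.

fi.fjijd.dwidb.nufn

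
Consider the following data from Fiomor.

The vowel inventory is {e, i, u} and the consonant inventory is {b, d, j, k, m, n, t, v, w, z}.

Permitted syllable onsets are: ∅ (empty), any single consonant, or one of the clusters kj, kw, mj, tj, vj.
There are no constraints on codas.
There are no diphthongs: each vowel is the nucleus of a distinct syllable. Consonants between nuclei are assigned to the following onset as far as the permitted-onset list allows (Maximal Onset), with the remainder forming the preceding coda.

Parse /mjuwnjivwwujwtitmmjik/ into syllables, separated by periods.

The vowels are u, i, u, i, i — 5 nuclei, so 5 syllables.
/u…i/ gap (V1→V2): /wnj/; trying suffixes from longest down, /j/ is the first permitted one, so coda /wn/ | onset /j/.
/i…u/ gap (V2→V3): /vww/ splits as /vw/ + /w/ (/w/ is the longest suffix that is a licit onset).
/u…i/ gap (V3→V4): /jwt/; trying suffixes from longest down, /t/ is the first permitted one, so coda /jw/ | onset /t/.
/i…i/ gap (V4→V5): /tmmj/; trying suffixes from longest down, /mj/ is the first permitted one, so coda /tm/ | onset /mj/.

mjuwn.jivw.wujw.titm.mjik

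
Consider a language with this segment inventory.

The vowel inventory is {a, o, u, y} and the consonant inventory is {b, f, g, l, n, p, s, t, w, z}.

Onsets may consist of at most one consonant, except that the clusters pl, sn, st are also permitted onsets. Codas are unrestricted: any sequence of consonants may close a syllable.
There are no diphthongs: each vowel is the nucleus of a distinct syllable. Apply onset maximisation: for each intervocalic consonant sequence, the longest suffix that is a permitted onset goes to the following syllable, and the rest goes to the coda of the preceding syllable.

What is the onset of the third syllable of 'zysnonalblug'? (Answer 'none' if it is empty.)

n

Nuclei (vowels): y, o, a, u → 4 syllables.
V1 /y/ – V2 /o/: /sn/ is a licit onset in full, so it all attaches to the next syllable.
V2 /o/ – V3 /a/: just /n/ — single C goes to the following onset.
V3 /a/ – V4 /u/: /lbl/; trying suffixes from longest down, /l/ is the first permitted one, so coda /lb/ | onset /l/.
Putting it together: zy.sno.nalb.lug.
Syllable 3 is /nalb/: onset /n/, nucleus /a/, coda /lb/.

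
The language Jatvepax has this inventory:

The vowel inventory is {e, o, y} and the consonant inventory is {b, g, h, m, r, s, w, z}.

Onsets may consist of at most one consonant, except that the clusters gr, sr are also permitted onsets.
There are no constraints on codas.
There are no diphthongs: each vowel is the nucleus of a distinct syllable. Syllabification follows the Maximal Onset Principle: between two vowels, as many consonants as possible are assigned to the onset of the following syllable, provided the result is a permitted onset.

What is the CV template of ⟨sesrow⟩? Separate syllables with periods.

Nuclei (vowels): e, o → 2 syllables.
σ1/σ2 boundary: /sr/ is a licit onset in full, so it all attaches to the next syllable.
Result: se.srow.
Mapping each syllable to C/V: /se/ → CV, /srow/ → CCVC.

CV.CCVC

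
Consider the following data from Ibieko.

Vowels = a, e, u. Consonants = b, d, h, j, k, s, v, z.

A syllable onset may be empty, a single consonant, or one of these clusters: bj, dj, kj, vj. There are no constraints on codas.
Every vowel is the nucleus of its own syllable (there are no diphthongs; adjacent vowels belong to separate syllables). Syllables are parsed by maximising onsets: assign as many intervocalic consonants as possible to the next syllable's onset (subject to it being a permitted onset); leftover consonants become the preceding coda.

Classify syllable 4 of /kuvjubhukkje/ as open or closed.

open

Vowels present: u, u, u, e; each is a nucleus, giving 4 syllables.
σ1/σ2 boundary: cluster /vj/ — /vj/ is itself a permitted onset, so the whole cluster goes right; preceding coda = ∅.
σ2/σ3 boundary: /bh/; trying suffixes from longest down, /h/ is the first permitted one, so coda /b/ | onset /h/.
σ3/σ4 boundary: cluster /kkj/ — the longest permitted-onset suffix is /kj/; onset = /kj/, preceding coda = /k/.
So the parse is ku.vjub.huk.kje.
Syllable 4 is /kje/; it ends in its nucleus with no coda, so it is open.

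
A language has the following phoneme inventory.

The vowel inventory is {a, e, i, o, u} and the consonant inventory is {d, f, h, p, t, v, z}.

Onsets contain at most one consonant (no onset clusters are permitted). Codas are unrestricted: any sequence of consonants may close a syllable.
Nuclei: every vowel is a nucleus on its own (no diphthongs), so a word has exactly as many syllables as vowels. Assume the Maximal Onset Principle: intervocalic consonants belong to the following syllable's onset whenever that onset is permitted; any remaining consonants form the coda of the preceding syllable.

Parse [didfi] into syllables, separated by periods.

did.fi

Vowels present: i, i; each is a nucleus, giving 2 syllables.
σ1/σ2 boundary: /df/; trying suffixes from longest down, /f/ is the first permitted one, so coda /d/ | onset /f/.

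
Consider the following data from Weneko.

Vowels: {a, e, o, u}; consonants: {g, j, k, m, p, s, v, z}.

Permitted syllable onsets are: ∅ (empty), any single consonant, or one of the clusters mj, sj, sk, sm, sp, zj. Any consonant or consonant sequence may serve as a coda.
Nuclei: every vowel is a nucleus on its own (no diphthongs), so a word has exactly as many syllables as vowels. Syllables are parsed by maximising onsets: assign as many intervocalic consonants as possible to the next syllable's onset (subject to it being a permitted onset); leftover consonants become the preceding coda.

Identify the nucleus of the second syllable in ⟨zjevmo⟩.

Vowels present: e, o; each is a nucleus, giving 2 syllables.
The second nucleus (vowel 2 from the left) is /o/.

o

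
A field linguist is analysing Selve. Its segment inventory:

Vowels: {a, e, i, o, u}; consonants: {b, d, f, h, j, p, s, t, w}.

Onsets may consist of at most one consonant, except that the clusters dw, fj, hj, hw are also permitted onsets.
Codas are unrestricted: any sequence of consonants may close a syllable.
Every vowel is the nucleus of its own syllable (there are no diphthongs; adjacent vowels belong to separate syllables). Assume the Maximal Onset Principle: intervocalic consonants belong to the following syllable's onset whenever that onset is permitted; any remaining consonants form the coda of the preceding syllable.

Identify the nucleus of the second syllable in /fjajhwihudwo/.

i

Nuclei (vowels): a, i, u, o → 4 syllables.
The second nucleus (vowel 2 from the left) is /i/.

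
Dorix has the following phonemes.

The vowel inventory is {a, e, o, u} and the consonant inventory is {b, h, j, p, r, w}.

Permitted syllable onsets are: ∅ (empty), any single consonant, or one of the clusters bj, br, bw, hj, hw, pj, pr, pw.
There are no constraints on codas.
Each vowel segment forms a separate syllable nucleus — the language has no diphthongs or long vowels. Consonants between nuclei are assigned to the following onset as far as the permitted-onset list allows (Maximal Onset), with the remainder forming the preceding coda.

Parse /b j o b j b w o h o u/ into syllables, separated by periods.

bjobj.bwo.ho.u

Nuclei (vowels): o, o, o, u → 4 syllables.
/o…o/ gap (V1→V2): /bjbw/; trying suffixes from longest down, /bw/ is the first permitted one, so coda /bj/ | onset /bw/.
/o…o/ gap (V2→V3): /h/ → onset of the next syllable (single consonants are always licit onsets).
/o…u/ gap (V3→V4): hiatus — the boundary sits between the two vowels.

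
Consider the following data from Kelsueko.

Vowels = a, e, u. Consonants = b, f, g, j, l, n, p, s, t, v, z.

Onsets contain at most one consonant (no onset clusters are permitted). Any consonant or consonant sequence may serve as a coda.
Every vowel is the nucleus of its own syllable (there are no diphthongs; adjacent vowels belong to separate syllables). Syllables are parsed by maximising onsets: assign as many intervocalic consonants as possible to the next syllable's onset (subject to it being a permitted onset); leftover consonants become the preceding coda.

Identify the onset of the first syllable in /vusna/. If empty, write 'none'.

Nuclei (vowels): u, a → 2 syllables.
/u…a/ gap (V1→V2): /sn/ — longest licit onset from the right is /n/, leaving /s/ as coda.
So the parse is vus.na.
Syllable 1 is /vus/: onset /v/, nucleus /u/, coda /s/.

v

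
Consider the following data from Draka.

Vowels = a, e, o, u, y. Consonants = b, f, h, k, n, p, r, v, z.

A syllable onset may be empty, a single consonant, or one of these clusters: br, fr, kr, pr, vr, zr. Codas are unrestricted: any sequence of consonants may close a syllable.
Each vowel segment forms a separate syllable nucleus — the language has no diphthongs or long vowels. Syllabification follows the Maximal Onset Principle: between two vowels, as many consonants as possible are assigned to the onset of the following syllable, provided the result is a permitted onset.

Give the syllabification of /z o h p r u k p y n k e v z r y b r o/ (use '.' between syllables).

Nuclei (vowels): o, u, y, e, y, o → 6 syllables.
/o…u/ gap (V1→V2): /hpr/; trying suffixes from longest down, /pr/ is the first permitted one, so coda /h/ | onset /pr/.
/u…y/ gap (V2→V3): cluster /kp/ — the longest permitted-onset suffix is /p/; onset = /p/, preceding coda = /k/.
/y…e/ gap (V3→V4): /nk/ splits as /n/ + /k/ (/k/ is the longest suffix that is a licit onset).
/e…y/ gap (V4→V5): /vzr/ splits as /v/ + /zr/ (/zr/ is the longest suffix that is a licit onset).
/y…o/ gap (V5→V6): /br/ — entire cluster is a permitted onset → onset /br/, coda ∅.

zoh.pruk.pyn.kev.zry.bro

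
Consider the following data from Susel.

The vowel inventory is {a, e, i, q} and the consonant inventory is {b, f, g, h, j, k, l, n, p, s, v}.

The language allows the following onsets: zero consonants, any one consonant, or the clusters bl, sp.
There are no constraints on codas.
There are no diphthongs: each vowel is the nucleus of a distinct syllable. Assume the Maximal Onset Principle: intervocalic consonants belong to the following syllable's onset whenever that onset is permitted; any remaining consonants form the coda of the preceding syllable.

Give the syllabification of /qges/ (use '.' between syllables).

Vowels present: q, e; each is a nucleus, giving 2 syllables.
σ1/σ2 boundary: /g/ is a single consonant, so it becomes the next onset.

q.ges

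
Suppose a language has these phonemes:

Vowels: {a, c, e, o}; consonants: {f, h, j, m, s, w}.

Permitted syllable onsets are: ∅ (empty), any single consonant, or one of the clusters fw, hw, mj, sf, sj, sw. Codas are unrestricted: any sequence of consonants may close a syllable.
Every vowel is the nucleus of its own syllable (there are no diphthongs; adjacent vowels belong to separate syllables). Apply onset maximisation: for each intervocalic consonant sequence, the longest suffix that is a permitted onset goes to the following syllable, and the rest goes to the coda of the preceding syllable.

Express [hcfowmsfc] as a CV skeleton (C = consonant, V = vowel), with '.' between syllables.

CV.CVCC.CCV

The vowels are c, o, c — 3 nuclei, so 3 syllables.
Between /c/ (V1) and /o/ (V2): /f/ → onset of the next syllable (single consonants are always licit onsets).
Between /o/ (V2) and /c/ (V3): /wmsf/; trying suffixes from longest down, /sf/ is the first permitted one, so coda /wm/ | onset /sf/.
Result: hc.fowm.sfc.
Mapping each syllable to C/V: /hc/ → CV, /fowm/ → CVCC, /sfc/ → CCV.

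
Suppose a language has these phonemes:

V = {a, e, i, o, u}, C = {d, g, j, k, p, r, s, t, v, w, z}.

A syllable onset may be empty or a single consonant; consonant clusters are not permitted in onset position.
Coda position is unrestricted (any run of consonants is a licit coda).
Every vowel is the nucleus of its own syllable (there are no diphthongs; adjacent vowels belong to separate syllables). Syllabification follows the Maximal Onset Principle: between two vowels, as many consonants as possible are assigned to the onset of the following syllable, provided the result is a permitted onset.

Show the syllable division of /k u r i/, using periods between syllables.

ku.ri

The vowels are u, i — 2 nuclei, so 2 syllables.
/u…i/ gap (V1→V2): /r/ → onset of the next syllable (single consonants are always licit onsets).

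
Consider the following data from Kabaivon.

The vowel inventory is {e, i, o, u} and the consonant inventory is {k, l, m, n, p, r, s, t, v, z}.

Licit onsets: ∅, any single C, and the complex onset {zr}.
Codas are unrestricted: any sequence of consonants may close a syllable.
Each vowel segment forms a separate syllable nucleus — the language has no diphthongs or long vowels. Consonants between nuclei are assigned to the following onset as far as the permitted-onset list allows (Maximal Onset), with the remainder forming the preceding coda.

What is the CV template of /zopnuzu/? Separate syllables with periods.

CVC.CV.CV

Nuclei (vowels): o, u, u → 3 syllables.
V1 /o/ – V2 /u/: cluster /pn/ — the longest permitted-onset suffix is /n/; onset = /n/, preceding coda = /p/.
V2 /u/ – V3 /u/: just /z/ — single C goes to the following onset.
Result: zop.nu.zu.
Mapping each syllable to C/V: /zop/ → CVC, /nu/ → CV, /zu/ → CV.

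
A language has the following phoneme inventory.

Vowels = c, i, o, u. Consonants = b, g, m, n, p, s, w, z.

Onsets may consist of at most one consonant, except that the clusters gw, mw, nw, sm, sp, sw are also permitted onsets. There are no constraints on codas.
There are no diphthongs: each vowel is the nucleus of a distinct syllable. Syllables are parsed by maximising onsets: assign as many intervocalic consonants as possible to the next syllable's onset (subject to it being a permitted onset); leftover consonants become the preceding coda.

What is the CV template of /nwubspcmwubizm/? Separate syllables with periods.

CCVC.CCV.CCV.CVCC

Vowels present: u, c, u, i; each is a nucleus, giving 4 syllables.
Between /u/ (V1) and /c/ (V2): /bsp/; trying suffixes from longest down, /sp/ is the first permitted one, so coda /b/ | onset /sp/.
Between /c/ (V2) and /u/ (V3): /mw/ — entire cluster is a permitted onset → onset /mw/, coda ∅.
Between /u/ (V3) and /i/ (V4): just /b/ — single C goes to the following onset.
Putting it together: nwub.spc.mwu.bizm.
Mapping each syllable to C/V: /nwub/ → CCVC, /spc/ → CCV, /mwu/ → CCV, /bizm/ → CVCC.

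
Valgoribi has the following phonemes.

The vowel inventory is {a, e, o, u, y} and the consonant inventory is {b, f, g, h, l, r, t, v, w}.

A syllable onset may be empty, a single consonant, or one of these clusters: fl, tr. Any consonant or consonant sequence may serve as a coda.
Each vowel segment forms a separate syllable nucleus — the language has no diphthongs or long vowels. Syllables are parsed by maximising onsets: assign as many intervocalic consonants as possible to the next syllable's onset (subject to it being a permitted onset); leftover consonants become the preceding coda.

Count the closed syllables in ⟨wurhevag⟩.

Nuclei (vowels): u, e, a → 3 syllables.
/u…e/ gap (V1→V2): /rh/; trying suffixes from longest down, /h/ is the first permitted one, so coda /r/ | onset /h/.
/e…a/ gap (V2→V3): /v/ → onset of the next syllable (single consonants are always licit onsets).
Putting it together: wur.he.vag.
Classifying each syllable: /wur/ (closed), /he/ (open), /vag/ (closed).
Closed syllables: 2.

2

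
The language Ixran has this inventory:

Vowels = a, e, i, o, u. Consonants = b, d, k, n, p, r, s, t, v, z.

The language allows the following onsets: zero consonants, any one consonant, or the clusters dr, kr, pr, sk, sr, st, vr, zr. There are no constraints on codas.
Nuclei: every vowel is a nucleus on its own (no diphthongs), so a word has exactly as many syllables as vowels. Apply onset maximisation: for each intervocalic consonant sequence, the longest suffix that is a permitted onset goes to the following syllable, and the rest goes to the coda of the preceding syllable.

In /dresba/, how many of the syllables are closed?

1

Vowels present: e, a; each is a nucleus, giving 2 syllables.
Between /e/ (V1) and /a/ (V2): /sb/ splits as /s/ + /b/ (/b/ is the longest suffix that is a licit onset).
So the parse is dres.ba.
Classifying each syllable: /dres/ (closed), /ba/ (open).
Closed syllables: 1.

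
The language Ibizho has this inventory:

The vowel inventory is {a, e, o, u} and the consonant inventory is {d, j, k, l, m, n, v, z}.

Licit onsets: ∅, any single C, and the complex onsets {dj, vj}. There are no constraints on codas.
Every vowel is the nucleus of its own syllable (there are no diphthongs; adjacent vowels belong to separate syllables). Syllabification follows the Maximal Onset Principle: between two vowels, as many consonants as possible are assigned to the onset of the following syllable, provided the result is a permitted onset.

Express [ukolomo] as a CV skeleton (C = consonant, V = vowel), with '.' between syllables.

V.CV.CV.CV

Nuclei (vowels): u, o, o, o → 4 syllables.
Between /u/ (V1) and /o/ (V2): /k/ is a single consonant, so it becomes the next onset.
Between /o/ (V2) and /o/ (V3): /l/ is a single consonant, so it becomes the next onset.
Between /o/ (V3) and /o/ (V4): /m/ is a single consonant, so it becomes the next onset.
So the parse is u.ko.lo.mo.
Mapping each syllable to C/V: /u/ → V, /ko/ → CV, /lo/ → CV, /mo/ → CV.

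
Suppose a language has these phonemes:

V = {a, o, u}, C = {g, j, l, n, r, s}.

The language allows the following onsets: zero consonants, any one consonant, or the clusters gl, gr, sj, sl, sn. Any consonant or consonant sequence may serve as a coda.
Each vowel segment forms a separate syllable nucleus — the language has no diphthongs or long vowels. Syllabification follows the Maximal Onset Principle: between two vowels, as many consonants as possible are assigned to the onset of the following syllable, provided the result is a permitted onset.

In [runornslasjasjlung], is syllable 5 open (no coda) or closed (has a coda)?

closed

Nuclei (vowels): u, o, a, a, u → 5 syllables.
σ1/σ2 boundary: /n/ → onset of the next syllable (single consonants are always licit onsets).
σ2/σ3 boundary: /rnsl/; trying suffixes from longest down, /sl/ is the first permitted one, so coda /rn/ | onset /sl/.
σ3/σ4 boundary: cluster /sj/ — /sj/ is itself a permitted onset, so the whole cluster goes right; preceding coda = ∅.
σ4/σ5 boundary: /sjl/; trying suffixes from longest down, /l/ is the first permitted one, so coda /sj/ | onset /l/.
Putting it together: ru.norn.sla.sjasj.lung.
Syllable 5 is /lung/ with coda /ng/, so it is closed.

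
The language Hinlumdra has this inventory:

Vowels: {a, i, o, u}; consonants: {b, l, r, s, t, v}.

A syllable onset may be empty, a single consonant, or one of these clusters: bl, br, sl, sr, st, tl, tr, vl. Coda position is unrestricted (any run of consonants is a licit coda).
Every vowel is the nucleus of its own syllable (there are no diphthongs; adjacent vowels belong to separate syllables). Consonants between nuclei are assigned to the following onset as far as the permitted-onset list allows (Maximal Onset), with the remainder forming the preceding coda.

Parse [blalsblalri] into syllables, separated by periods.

blals.blal.ri

The vowels are a, a, i — 3 nuclei, so 3 syllables.
Between /a/ (V1) and /a/ (V2): /lsbl/ — longest licit onset from the right is /bl/, leaving /ls/ as coda.
Between /a/ (V2) and /i/ (V3): /lr/; trying suffixes from longest down, /r/ is the first permitted one, so coda /l/ | onset /r/.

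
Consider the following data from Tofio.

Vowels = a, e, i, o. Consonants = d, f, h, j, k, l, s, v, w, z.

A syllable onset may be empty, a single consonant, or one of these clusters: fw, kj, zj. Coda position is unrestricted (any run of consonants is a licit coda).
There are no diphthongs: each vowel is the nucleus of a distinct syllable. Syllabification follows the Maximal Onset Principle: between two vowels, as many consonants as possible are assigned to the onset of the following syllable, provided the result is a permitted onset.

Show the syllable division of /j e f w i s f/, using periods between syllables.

je.fwisf

Nuclei (vowels): e, i → 2 syllables.
/e…i/ gap (V1→V2): /fw/ is a licit onset in full, so it all attaches to the next syllable.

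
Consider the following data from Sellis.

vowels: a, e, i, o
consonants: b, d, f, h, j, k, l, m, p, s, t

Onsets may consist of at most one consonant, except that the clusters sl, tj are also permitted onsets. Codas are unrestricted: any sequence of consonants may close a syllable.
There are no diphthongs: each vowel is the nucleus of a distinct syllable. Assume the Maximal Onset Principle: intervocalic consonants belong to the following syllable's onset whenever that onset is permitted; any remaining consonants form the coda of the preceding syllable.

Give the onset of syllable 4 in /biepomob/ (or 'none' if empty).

Nuclei (vowels): i, e, o, o → 4 syllables.
/i…e/ gap (V1→V2): nothing intervenes; syllable break is V.V.
/e…o/ gap (V2→V3): just /p/ — single C goes to the following onset.
/o…o/ gap (V3→V4): /m/ is a single consonant, so it becomes the next onset.
Result: bi.e.po.mob.
Syllable 4 is /mob/: onset /m/, nucleus /o/, coda /b/.

m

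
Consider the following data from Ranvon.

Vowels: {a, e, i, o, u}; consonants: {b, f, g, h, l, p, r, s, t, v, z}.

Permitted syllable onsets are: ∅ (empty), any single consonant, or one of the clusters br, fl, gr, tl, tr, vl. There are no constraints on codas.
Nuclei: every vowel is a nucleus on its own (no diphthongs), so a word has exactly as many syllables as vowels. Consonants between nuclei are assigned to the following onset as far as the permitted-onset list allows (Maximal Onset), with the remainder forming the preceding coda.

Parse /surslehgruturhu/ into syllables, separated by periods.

Nuclei (vowels): u, e, u, u, u → 5 syllables.
σ1/σ2 boundary: /rsl/ splits as /rs/ + /l/ (/l/ is the longest suffix that is a licit onset).
σ2/σ3 boundary: /hgr/ — longest licit onset from the right is /gr/, leaving /h/ as coda.
σ3/σ4 boundary: /t/ is a single consonant, so it becomes the next onset.
σ4/σ5 boundary: /rh/ splits as /r/ + /h/ (/h/ is the longest suffix that is a licit onset).

surs.leh.gru.tur.hu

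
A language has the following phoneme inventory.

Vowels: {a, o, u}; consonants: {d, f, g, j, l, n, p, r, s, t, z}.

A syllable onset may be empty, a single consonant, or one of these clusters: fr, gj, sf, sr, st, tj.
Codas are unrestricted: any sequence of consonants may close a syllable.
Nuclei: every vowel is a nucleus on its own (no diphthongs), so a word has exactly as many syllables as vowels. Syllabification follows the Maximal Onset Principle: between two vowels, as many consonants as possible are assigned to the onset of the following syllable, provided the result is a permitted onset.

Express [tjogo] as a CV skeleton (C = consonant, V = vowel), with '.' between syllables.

CCV.CV

The vowels are o, o — 2 nuclei, so 2 syllables.
Between /o/ (V1) and /o/ (V2): /g/ is a single consonant, so it becomes the next onset.
Putting it together: tjo.go.
Mapping each syllable to C/V: /tjo/ → CCV, /go/ → CV.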